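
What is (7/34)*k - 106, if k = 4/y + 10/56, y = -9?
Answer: -129811/1224 ≈ -106.05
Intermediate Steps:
k = -67/252 (k = 4/(-9) + 10/56 = 4*(-⅑) + 10*(1/56) = -4/9 + 5/28 = -67/252 ≈ -0.26587)
(7/34)*k - 106 = (7/34)*(-67/252) - 106 = -67/1224 - 106 = -129811/1224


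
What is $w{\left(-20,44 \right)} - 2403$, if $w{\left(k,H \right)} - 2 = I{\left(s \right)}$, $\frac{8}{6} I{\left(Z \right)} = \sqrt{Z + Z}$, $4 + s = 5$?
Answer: $-2401 + \frac{3 \sqrt{2}}{4} \approx -2399.9$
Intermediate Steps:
$s = 1$ ($s = -4 + 5 = 1$)
$I{\left(Z \right)} = \frac{3 \sqrt{2} \sqrt{Z}}{4}$ ($I{\left(Z \right)} = \frac{3 \sqrt{Z + Z}}{4} = \frac{3 \sqrt{2 Z}}{4} = \frac{3 \sqrt{2} \sqrt{Z}}{4}$)
$w{\left(k,H \right)} = 2 + \frac{3 \sqrt{2}}{4}$ ($w{\left(k,H \right)} = 2 + \frac{3 \sqrt{2} \sqrt{1}}{4} = 2 + \frac{3}{4} \sqrt{2} \cdot 1 = 2 + \frac{3 \sqrt{2}}{4}$)
$w{\left(-20,44 \right)} - 2403 = \left(2 + \frac{3 \sqrt{2}}{4}\right) - 2403 = -2401 + \frac{3 \sqrt{2}}{4}$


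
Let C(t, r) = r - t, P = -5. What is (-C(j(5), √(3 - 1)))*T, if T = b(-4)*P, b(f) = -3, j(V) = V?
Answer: 75 - 15*√2 ≈ 53.787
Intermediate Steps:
T = 15 (T = -3*(-5) = 15)
(-C(j(5), √(3 - 1)))*T = -(√(3 - 1) - 1*5)*15 = -(√2 - 5)*15 = -(-5 + √2)*15 = (5 - √2)*15 = 75 - 15*√2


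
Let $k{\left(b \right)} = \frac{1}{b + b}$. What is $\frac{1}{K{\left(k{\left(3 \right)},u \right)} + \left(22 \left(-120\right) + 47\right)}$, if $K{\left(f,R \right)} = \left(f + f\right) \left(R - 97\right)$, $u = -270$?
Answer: $- \frac{3}{8146} \approx -0.00036828$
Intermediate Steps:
$k{\left(b \right)} = \frac{1}{2 b}$
$K{\left(f,R \right)} = 2 f \left(-97 + R\right)$
$\frac{1}{K{\left(k{\left(3 \right)},u \right)} + \left(22 \left(-120\right) + 47\right)} = \frac{1}{2 \frac{1}{2 \cdot 3} \left(-97 - 270\right) + \left(22 \left(-120\right) + 47\right)} = \frac{1}{2 \cdot \frac{1}{2} \cdot \frac{1}{3} \left(-367\right) + \left(-2640 + 47\right)} = \frac{1}{2 \cdot \frac{1}{6} \left(-367\right) - 2593} = \frac{1}{- \frac{367}{3} - 2593} = \frac{1}{- \frac{8146}{3}} = - \frac{3}{8146}$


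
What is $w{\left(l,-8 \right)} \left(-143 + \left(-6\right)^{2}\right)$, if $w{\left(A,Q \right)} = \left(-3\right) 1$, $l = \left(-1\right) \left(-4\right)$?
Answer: $321$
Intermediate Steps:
$l = 4$
$w{\left(A,Q \right)} = -3$
$w{\left(l,-8 \right)} \left(-143 + \left(-6\right)^{2}\right) = - 3 \left(-143 + \left(-6\right)^{2}\right) = - 3 \left(-143 + 36\right) = \left(-3\right) \left(-107\right) = 321$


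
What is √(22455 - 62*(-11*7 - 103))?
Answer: 9*√415 ≈ 183.34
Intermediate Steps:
√(22455 - 62*(-11*7 - 103)) = √(22455 - 62*(-77 - 103)) = √(22455 - 62*(-180)) = √(22455 + 11160) = √33615 = 9*√415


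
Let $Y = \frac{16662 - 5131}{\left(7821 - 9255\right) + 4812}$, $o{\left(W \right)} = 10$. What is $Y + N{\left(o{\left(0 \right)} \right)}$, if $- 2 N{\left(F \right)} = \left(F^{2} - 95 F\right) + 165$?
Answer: $\frac{584248}{1689} \approx 345.91$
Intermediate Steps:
$Y = \frac{11531}{3378}$ ($Y = \frac{11531}{-1434 + 4812} = \frac{11531}{3378} \approx 3.4136$)
$N{\left(F \right)} = - \frac{165}{2} - \frac{F^{2}}{2} + \frac{95 F}{2}$ ($N{\left(F \right)} = - \frac{\left(F^{2} - 95 F\right) + 165}{2} = - \frac{165 + F^{2} - 95 F}{2} = - \frac{165}{2} - \frac{F^{2}}{2} + \frac{95 F}{2}$)
$Y + N{\left(o{\left(0 \right)} \right)} = \frac{11531}{3378} - \left(- \frac{785}{2} + 50\right) = \frac{11531}{3378} - - \frac{685}{2} = \frac{11531}{3378} + \frac{685}{2} = \frac{584248}{1689}$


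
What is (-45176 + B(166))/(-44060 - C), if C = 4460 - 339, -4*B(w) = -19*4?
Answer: 6451/6883 ≈ 0.93724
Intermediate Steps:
B(w) = 19 (B(w) = -(-19)*4/4 = -1/4*(-76) = 19)
C = 4121
(-45176 + B(166))/(-44060 - C) = (-45176 + 19)/(-44060 - 1*4121) = -45157/(-44060 - 4121) = -45157/(-48181) = -45157*(-1/48181) = 6451/6883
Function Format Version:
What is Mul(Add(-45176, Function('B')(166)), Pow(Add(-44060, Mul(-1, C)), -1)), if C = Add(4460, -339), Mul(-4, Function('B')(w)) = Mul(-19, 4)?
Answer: Rational(6451, 6883) ≈ 0.93724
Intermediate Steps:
Function('B')(w) = 19 (Function('B')(w) = Mul(Rational(-1, 4), Mul(-19, 4)) = Mul(Rational(-1, 4), -76) = 19)
C = 4121
Mul(Add(-45176, Function('B')(166)), Pow(Add(-44060, Mul(-1, C)), -1)) = Mul(Add(-45176, 19), Pow(Add(-44060, Mul(-1, 4121)), -1)) = Mul(-45157, Pow(Add(-44060, -4121), -1)) = Mul(-45157, Pow(-48181, -1)) = Mul(-45157, Rational(-1, 48181)) = Rational(6451, 6883)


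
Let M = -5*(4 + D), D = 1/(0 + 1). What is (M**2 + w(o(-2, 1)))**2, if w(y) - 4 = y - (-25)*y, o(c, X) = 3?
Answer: 499849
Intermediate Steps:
D = 1 (D = 1/1 = 1)
M = -25 (M = -5*(4 + 1) = -5*5 = -25)
w(y) = 4 + 26*y (w(y) = 4 + (y - (-25)*y) = 4 + (y + 25*y) = 4 + 26*y)
(M**2 + w(o(-2, 1)))**2 = ((-25)**2 + (4 + 26*3))**2 = (625 + (4 + 78))**2 = (625 + 82)**2 = 707**2 = 499849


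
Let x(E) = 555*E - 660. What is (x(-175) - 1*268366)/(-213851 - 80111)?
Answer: 366151/293962 ≈ 1.2456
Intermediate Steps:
x(E) = -660 + 555*E
(x(-175) - 1*268366)/(-213851 - 80111) = ((-660 + 555*(-175)) - 1*268366)/(-213851 - 80111) = ((-660 - 97125) - 268366)/(-293962) = (-97785 - 268366)*(-1/293962) = -366151*(-1/293962) = 366151/293962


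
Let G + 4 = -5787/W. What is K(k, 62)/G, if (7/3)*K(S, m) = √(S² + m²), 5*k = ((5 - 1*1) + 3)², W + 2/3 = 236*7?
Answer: -14862*√98501/1301195 ≈ -3.5847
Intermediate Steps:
W = 4954/3 (W = -⅔ + 236*7 = -⅔ + 1652 = 4954/3 ≈ 1651.3)
G = -37177/4954 (G = -4 - 5787/4954/3 = -4 - 5787*3/4954 = -4 - 17361/4954 = -37177/4954 ≈ -7.5044)
k = 49/5 (k = ((5 - 1*1) + 3)²/5 = ((5 - 1) + 3)²/5 = (4 + 3)²/5 = (⅕)*7² = (⅕)*49 = 49/5 ≈ 9.8000)
K(S, m) = 3*√(S² + m²)/7
K(k, 62)/G = (3*√((49/5)² + 62²)/7)/(-37177/4954) = (3*√(2401/25 + 3844)/7)*(-4954/37177) = (3*√(98501/25)/7)*(-4954/37177) = (3*(√98501/5)/7)*(-4954/37177) = (3*√98501/35)*(-4954/37177) = -14862*√98501/1301195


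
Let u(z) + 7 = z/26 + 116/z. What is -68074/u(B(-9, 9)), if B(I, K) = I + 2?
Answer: 12389468/4339 ≈ 2855.4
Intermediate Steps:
B(I, K) = 2 + I
u(z) = -7 + 116/z + z/26 (u(z) = -7 + (z/26 + 116/z) = -7 + (116/z + z/26) = -7 + 116/z + z/26)
-68074/u(B(-9, 9)) = -68074/(-7 + 116/(2 - 9) + (2 - 9)/26) = -68074/(-7 + 116/(-7) + (1/26)*(-7)) = -68074/(-7 + 116*(-⅐) - 7/26) = -68074/(-7 - 116/7 - 7/26) = -68074/(-4339/182) = -68074*(-182/4339) = 12389468/4339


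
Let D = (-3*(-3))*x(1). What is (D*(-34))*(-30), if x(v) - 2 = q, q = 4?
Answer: 55080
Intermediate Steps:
x(v) = 6 (x(v) = 2 + 4 = 6)
D = 54 (D = -3*(-3)*6 = 9*6 = 54)
(D*(-34))*(-30) = (54*(-34))*(-30) = -1836*(-30) = 55080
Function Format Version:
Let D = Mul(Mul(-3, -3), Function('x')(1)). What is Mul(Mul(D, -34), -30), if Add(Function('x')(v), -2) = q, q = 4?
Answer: 55080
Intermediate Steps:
Function('x')(v) = 6 (Function('x')(v) = Add(2, 4) = 6)
D = 54 (D = Mul(Mul(-3, -3), 6) = Mul(9, 6) = 54)
Mul(Mul(D, -34), -30) = Mul(Mul(54, -34), -30) = Mul(-1836, -30) = 55080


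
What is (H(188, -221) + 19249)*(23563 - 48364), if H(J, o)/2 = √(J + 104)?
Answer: -477394449 - 99204*√73 ≈ -4.7824e+8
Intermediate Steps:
H(J, o) = 2*√(104 + J) (H(J, o) = 2*√(J + 104) = 2*√(104 + J))
(H(188, -221) + 19249)*(23563 - 48364) = (2*√(104 + 188) + 19249)*(23563 - 48364) = (2*√292 + 19249)*(-24801) = (2*(2*√73) + 19249)*(-24801) = (4*√73 + 19249)*(-24801) = (19249 + 4*√73)*(-24801) = -477394449 - 99204*√73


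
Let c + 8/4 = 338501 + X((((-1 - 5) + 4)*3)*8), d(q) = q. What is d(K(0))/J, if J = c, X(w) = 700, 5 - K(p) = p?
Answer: 5/339199 ≈ 1.4741e-5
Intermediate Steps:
K(p) = 5 - p
c = 339199 (c = -2 + (338501 + 700) = -2 + 339201 = 339199)
J = 339199
d(K(0))/J = (5 - 1*0)/339199 = (5 + 0)*(1/339199) = 5*(1/339199) = 5/339199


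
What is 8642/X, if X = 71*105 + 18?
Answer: 8642/7473 ≈ 1.1564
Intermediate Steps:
X = 7473 (X = 7455 + 18 = 7473)
8642/X = 8642/7473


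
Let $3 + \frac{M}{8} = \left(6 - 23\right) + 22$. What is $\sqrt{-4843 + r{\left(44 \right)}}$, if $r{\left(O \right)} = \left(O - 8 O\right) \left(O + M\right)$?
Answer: $i \sqrt{23323} \approx 152.72 i$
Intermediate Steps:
$M = 16$ ($M = -24 + 8 \left(\left(6 - 23\right) + 22\right) = -24 + 8 \left(-17 + 22\right) = -24 + 8 \cdot 5 = -24 + 40 = 16$)
$r{\left(O \right)} = - 7 O \left(16 + O\right)$ ($r{\left(O \right)} = \left(O - 8 O\right) \left(O + 16\right) = - 7 O \left(16 + O\right)$)
$\sqrt{-4843 + r{\left(44 \right)}} = \sqrt{-4843 - 308 \left(16 + 44\right)} = \sqrt{-4843 - 308 \cdot 60} = \sqrt{-4843 - 18480} = \sqrt{-23323} = i \sqrt{23323}$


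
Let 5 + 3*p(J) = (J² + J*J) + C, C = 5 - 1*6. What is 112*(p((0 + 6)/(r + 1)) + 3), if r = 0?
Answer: 2800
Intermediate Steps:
C = -1 (C = 5 - 6 = -1)
p(J) = -2 + 2*J²/3 (p(J) = -5/3 + ((J² + J*J) - 1)/3 = -5/3 + ((J² + J²) - 1)/3 = -5/3 + (2*J² - 1)/3 = -5/3 + (-1 + 2*J²)/3 = -5/3 + (-⅓ + 2*J²/3) = -2 + 2*J²/3)
112*(p((0 + 6)/(r + 1)) + 3) = 112*((-2 + 2*((0 + 6)/(0 + 1))²/3) + 3) = 112*((-2 + 2*(6/1)²/3) + 3) = 112*((-2 + 2*(6*1)²/3) + 3) = 112*((-2 + (⅔)*6²) + 3) = 112*((-2 + (⅔)*36) + 3) = 112*((-2 + 24) + 3) = 112*(22 + 3) = 112*25 = 2800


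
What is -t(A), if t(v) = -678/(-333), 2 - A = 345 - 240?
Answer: -226/111 ≈ -2.0360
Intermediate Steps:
A = -103 (A = 2 - (345 - 240) = 2 - 1*105 = 2 - 105 = -103)
t(v) = 226/111 (t(v) = -678*(-1/333) = 226/111)
-t(A) = -1*226/111 = -226/111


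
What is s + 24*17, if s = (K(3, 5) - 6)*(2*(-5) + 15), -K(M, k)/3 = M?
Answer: 333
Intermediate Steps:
K(M, k) = -3*M
s = -75 (s = (-3*3 - 6)*(2*(-5) + 15) = (-9 - 6)*(-10 + 15) = -15*5 = -75)
s + 24*17 = -75 + 24*17 = -75 + 408 = 333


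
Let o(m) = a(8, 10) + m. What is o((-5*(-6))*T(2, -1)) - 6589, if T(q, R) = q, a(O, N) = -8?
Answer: -6537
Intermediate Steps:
o(m) = -8 + m
o((-5*(-6))*T(2, -1)) - 6589 = (-8 - 5*(-6)*2) - 6589 = (-8 + 30*2) - 6589 = (-8 + 60) - 6589 = 52 - 6589 = -6537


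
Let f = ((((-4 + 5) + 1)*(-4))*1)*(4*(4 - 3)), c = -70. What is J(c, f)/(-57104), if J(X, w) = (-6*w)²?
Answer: -2304/3569 ≈ -0.64556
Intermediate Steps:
f = -32 (f = (((1 + 1)*(-4))*1)*(4*1) = ((2*(-4))*1)*4 = -8*1*4 = -8*4 = -32)
J(X, w) = 36*w²
J(c, f)/(-57104) = (36*(-32)²)/(-57104) = (36*1024)*(-1/57104) = 36864*(-1/57104) = -2304/3569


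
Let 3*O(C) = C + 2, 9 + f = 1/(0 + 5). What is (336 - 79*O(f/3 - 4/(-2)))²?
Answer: 191988736/2025 ≈ 94809.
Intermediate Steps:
f = -44/5 (f = -9 + 1/(0 + 5) = -9 + 1/5 = -9 + ⅕ = -44/5 ≈ -8.8000)
O(C) = ⅔ + C/3 (O(C) = (C + 2)/3 = (2 + C)/3 = ⅔ + C/3)
(336 - 79*O(f/3 - 4/(-2)))² = (336 - 79*(⅔ + (-44/5/3 - 4/(-2))/3))² = (336 - 79*(⅔ + (-44/5*⅓ - 4*(-½))/3))² = (336 - 79*(⅔ + (-44/15 + 2)/3))² = (336 - 79*(⅔ + (⅓)*(-14/15)))² = (336 - 79*(⅔ - 14/45))² = (336 - 79*16/45)² = (336 - 1264/45)² = (13856/45)² = 191988736/2025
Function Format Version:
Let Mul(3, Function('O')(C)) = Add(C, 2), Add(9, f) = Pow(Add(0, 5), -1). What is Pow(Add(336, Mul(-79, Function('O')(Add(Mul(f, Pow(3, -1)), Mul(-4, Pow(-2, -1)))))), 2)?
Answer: Rational(191988736, 2025) ≈ 94809.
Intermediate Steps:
f = Rational(-44, 5) (f = Add(-9, Pow(Add(0, 5), -1)) = Add(-9, Pow(5, -1)) = Add(-9, Rational(1, 5)) = Rational(-44, 5) ≈ -8.8000)
Function('O')(C) = Add(Rational(2, 3), Mul(Rational(1, 3), C)) (Function('O')(C) = Mul(Rational(1, 3), Add(C, 2)) = Mul(Rational(1, 3), Add(2, C)) = Add(Rational(2, 3), Mul(Rational(1, 3), C)))
Pow(Add(336, Mul(-79, Function('O')(Add(Mul(f, Pow(3, -1)), Mul(-4, Pow(-2, -1)))))), 2) = Pow(Add(336, Mul(-79, Add(Rational(2, 3), Mul(Rational(1, 3), Add(Mul(Rational(-44, 5), Pow(3, -1)), Mul(-4, Pow(-2, -1))))))), 2) = Pow(Add(336, Mul(-79, Add(Rational(2, 3), Mul(Rational(1, 3), Add(Mul(Rational(-44, 5), Rational(1, 3)), Mul(-4, Rational(-1, 2))))))), 2) = Pow(Add(336, Mul(-79, Add(Rational(2, 3), Mul(Rational(1, 3), Add(Rational(-44, 15), 2))))), 2) = Pow(Add(336, Mul(-79, Add(Rational(2, 3), Mul(Rational(1, 3), Rational(-14, 15))))), 2) = Pow(Add(336, Mul(-79, Add(Rational(2, 3), Rational(-14, 45)))), 2) = Pow(Add(336, Mul(-79, Rational(16, 45))), 2) = Pow(Add(336, Rational(-1264, 45)), 2) = Pow(Rational(13856, 45), 2) = Rational(191988736, 2025)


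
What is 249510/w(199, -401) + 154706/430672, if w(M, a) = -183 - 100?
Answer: -53706594461/60940088 ≈ -881.30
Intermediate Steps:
w(M, a) = -283
249510/w(199, -401) + 154706/430672 = 249510/(-283) + 154706/430672 = 249510*(-1/283) + 154706*(1/430672) = -249510/283 + 77353/215336 = -53706594461/60940088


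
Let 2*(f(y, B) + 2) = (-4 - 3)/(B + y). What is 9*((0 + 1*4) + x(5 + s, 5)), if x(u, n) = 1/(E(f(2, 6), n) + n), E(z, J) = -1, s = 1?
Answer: 153/4 ≈ 38.250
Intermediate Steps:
f(y, B) = -2 - 7/(2*(B + y)) (f(y, B) = -2 + ((-4 - 3)/(B + y))/2 = -2 + (-7/(B + y))/2 = -2 - 7/(2*(B + y)))
x(u, n) = 1/(-1 + n)
9*((0 + 1*4) + x(5 + s, 5)) = 9*((0 + 1*4) + 1/(-1 + 5)) = 9*((0 + 4) + 1/4) = 9*(4 + 1/4) = 9*(17/4) = 153/4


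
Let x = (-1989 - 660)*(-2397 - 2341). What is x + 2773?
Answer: 12553735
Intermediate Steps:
x = 12550962 (x = -2649*(-4738) = 12550962)
x + 2773 = 12550962 + 2773 = 12553735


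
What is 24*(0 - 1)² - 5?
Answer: 19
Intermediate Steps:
24*(0 - 1)² - 5 = 24*(-1)² - 5 = 24*1 - 5 = 24 - 5 = 19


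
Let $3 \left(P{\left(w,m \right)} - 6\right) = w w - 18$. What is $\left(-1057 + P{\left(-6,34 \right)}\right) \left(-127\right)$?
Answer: $132715$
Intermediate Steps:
$P{\left(w,m \right)} = \frac{w^{2}}{3}$ ($P{\left(w,m \right)} = 6 + \frac{w w - 18}{3} = 6 + \frac{w^{2} - 18}{3} = 6 + \frac{-18 + w^{2}}{3} = 6 + \left(-6 + \frac{w^{2}}{3}\right) = \frac{w^{2}}{3}$)
$\left(-1057 + P{\left(-6,34 \right)}\right) \left(-127\right) = \left(-1057 + \frac{\left(-6\right)^{2}}{3}\right) \left(-127\right) = \left(-1057 + \frac{1}{3} \cdot 36\right) \left(-127\right) = \left(-1057 + 12\right) \left(-127\right) = \left(-1045\right) \left(-127\right) = 132715$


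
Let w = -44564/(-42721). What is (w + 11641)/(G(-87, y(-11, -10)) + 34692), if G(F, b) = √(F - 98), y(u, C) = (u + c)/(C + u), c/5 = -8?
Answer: 2464914797100/7345174404047 - 497359725*I*√185/51416220828329 ≈ 0.33558 - 0.00013157*I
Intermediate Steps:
c = -40 (c = 5*(-8) = -40)
y(u, C) = (-40 + u)/(C + u) (y(u, C) = (u - 40)/(C + u) = (-40 + u)/(C + u))
w = 44564/42721 (w = -44564*(-1/42721) = 44564/42721 ≈ 1.0431)
G(F, b) = √(-98 + F)
(w + 11641)/(G(-87, y(-11, -10)) + 34692) = (44564/42721 + 11641)/(√(-98 - 87) + 34692) = 497359725/(42721*(√(-185) + 34692)) = 497359725/(42721*(I*√185 + 34692)) = 497359725/(42721*(34692 + I*√185))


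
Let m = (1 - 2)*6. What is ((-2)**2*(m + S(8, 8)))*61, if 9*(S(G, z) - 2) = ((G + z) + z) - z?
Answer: -4880/9 ≈ -542.22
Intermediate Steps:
S(G, z) = 2 + G/9 + z/9 (S(G, z) = 2 + (((G + z) + z) - z)/9 = 2 + ((G + 2*z) - z)/9 = 2 + (G + z)/9 = 2 + (G/9 + z/9) = 2 + G/9 + z/9)
m = -6 (m = -1*6 = -6)
((-2)**2*(m + S(8, 8)))*61 = ((-2)**2*(-6 + (2 + (1/9)*8 + (1/9)*8)))*61 = (4*(-6 + (2 + 8/9 + 8/9)))*61 = (4*(-6 + 34/9))*61 = (4*(-20/9))*61 = -80/9*61 = -4880/9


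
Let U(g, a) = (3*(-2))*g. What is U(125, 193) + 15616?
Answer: 14866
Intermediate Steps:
U(g, a) = -6*g
U(125, 193) + 15616 = -6*125 + 15616 = -750 + 15616 = 14866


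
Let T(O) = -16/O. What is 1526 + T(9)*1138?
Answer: -4474/9 ≈ -497.11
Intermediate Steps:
1526 + T(9)*1138 = 1526 - 16/9*1138 = 1526 - 18208/9 = -4474/9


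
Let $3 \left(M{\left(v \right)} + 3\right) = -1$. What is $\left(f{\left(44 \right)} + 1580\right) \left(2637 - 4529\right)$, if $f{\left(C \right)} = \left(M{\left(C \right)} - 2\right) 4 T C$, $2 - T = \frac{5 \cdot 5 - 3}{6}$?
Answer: $- \frac{53543600}{9} \approx -5.9493 \cdot 10^{6}$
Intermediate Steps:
$M{\left(v \right)} = - \frac{10}{3}$ ($M{\left(v \right)} = -3 + \frac{1}{3} \left(-1\right) = -3 - \frac{1}{3} = - \frac{10}{3}$)
$T = - \frac{5}{3}$ ($T = 2 - \frac{5 \cdot 5 - 3}{6} = 2 - \left(25 - 3\right) \frac{1}{6} = 2 - 22 \cdot \frac{1}{6} = 2 - \frac{11}{3} = - \frac{5}{3} \approx -1.6667$)
$f{\left(C \right)} = \frac{320 C}{9}$ ($f{\left(C \right)} = \left(- \frac{10}{3} - 2\right) 4 \left(- \frac{5}{3}\right) C = \left(- \frac{16}{3}\right) 4 \left(- \frac{5}{3}\right) C = \left(- \frac{64}{3}\right) \left(- \frac{5}{3}\right) C = \frac{320 C}{9}$)
$\left(f{\left(44 \right)} + 1580\right) \left(2637 - 4529\right) = \left(\frac{320}{9} \cdot 44 + 1580\right) \left(2637 - 4529\right) = \left(\frac{14080}{9} + 1580\right) \left(-1892\right) = \frac{28300}{9} \left(-1892\right) = - \frac{53543600}{9}$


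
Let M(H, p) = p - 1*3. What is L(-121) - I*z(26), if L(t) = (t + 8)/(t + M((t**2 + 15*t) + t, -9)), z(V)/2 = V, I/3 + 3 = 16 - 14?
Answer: 20861/133 ≈ 156.85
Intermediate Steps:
I = -3 (I = -9 + 3*(16 - 14) = -9 + 3*2 = -9 + 6 = -3)
z(V) = 2*V
M(H, p) = -3 + p (M(H, p) = p - 3 = -3 + p)
L(t) = (8 + t)/(-12 + t) (L(t) = (t + 8)/(t + (-3 - 9)) = (8 + t)/(t - 12) = (8 + t)/(-12 + t))
L(-121) - I*z(26) = (8 - 121)/(-12 - 121) - (-3)*2*26 = -113/(-133) - (-3)*52 = -1/133*(-113) - 1*(-156) = 113/133 + 156 = 20861/133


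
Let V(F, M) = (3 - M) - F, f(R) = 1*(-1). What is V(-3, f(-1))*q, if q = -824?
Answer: -5768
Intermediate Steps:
f(R) = -1
V(F, M) = 3 - F - M
V(-3, f(-1))*q = (3 - 1*(-3) - 1*(-1))*(-824) = (3 + 3 + 1)*(-824) = 7*(-824) = -5768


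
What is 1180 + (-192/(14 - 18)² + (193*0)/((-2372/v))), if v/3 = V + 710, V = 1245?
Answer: 1168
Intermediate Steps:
v = 5865 (v = 3*(1245 + 710) = 3*1955 = 5865)
1180 + (-192/(14 - 18)² + (193*0)/((-2372/v))) = 1180 + (-192/(14 - 18)² + (193*0)/((-2372/5865))) = 1180 + (-192/((-4)²) + 0/((-2372*1/5865))) = 1180 + (-192/16 + 0/(-2372/5865)) = 1180 + (-192*1/16 + 0*(-5865/2372)) = 1180 + (-12 + 0) = 1180 - 12 = 1168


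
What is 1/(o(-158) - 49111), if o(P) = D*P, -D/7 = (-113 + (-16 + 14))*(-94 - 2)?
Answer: 1/12161129 ≈ 8.2229e-8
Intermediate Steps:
D = -77280 (D = -7*(-113 + (-16 + 14))*(-94 - 2) = -7*(-113 - 2)*(-96) = -(-805)*(-96) = -7*11040 = -77280)
o(P) = -77280*P
1/(o(-158) - 49111) = 1/(-77280*(-158) - 49111) = 1/(12210240 - 49111) = 1/12161129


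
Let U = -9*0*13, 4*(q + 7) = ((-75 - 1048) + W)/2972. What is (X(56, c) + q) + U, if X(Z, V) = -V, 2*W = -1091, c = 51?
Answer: -1382345/23776 ≈ -58.140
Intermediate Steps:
W = -1091/2 (W = (½)*(-1091) = -1091/2 ≈ -545.50)
q = -169769/23776 (q = -7 + (((-75 - 1048) - 1091/2)/2972)/4 = -7 + ((-1123 - 1091/2)*(1/2972))/4 = -7 + (-3337/2*1/2972)/4 = -7 + (¼)*(-3337/5944) = -7 - 3337/23776 = -169769/23776 ≈ -7.1404)
U = 0 (U = 0*13 = 0)
(X(56, c) + q) + U = (-1*51 - 169769/23776) + 0 = (-51 - 169769/23776) + 0 = -1382345/23776 + 0 = -1382345/23776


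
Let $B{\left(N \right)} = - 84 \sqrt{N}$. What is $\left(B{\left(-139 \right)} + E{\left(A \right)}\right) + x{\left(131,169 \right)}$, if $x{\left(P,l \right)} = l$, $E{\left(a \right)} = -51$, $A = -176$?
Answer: $118 - 84 i \sqrt{139} \approx 118.0 - 990.35 i$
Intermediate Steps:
$\left(B{\left(-139 \right)} + E{\left(A \right)}\right) + x{\left(131,169 \right)} = \left(- 84 \sqrt{-139} - 51\right) + 169 = \left(- 84 i \sqrt{139} - 51\right) + 169 = \left(-51 - 84 i \sqrt{139}\right) + 169 = 118 - 84 i \sqrt{139}$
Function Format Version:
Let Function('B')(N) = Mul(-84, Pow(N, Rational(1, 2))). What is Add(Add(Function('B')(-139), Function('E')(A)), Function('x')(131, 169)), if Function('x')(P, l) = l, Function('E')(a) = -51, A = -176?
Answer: Add(118, Mul(-84, I, Pow(139, Rational(1, 2)))) ≈ Add(118.00, Mul(-990.35, I))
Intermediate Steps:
Add(Add(Function('B')(-139), Function('E')(A)), Function('x')(131, 169)) = Add(Add(Mul(-84, Pow(-139, Rational(1, 2))), -51), 169) = Add(Add(Mul(-84, Mul(I, Pow(139, Rational(1, 2)))), -51), 169) = Add(Add(Mul(-84, I, Pow(139, Rational(1, 2))), -51), 169) = Add(Add(-51, Mul(-84, I, Pow(139, Rational(1, 2)))), 169) = Add(118, Mul(-84, I, Pow(139, Rational(1, 2))))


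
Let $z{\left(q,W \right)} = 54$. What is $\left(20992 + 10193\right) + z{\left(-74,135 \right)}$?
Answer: $31239$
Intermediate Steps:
$\left(20992 + 10193\right) + z{\left(-74,135 \right)} = \left(20992 + 10193\right) + 54 = 31185 + 54 = 31239$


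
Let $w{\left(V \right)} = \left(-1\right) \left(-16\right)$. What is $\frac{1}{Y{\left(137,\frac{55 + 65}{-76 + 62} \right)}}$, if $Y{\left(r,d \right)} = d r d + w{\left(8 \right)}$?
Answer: $\frac{49}{493984} \approx 9.9194 \cdot 10^{-5}$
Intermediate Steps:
$w{\left(V \right)} = 16$
$Y{\left(r,d \right)} = 16 + r d^{2}$ ($Y{\left(r,d \right)} = d r d + 16 = r d^{2} + 16 = 16 + r d^{2}$)
$\frac{1}{Y{\left(137,\frac{55 + 65}{-76 + 62} \right)}} = \frac{1}{16 + 137 \left(\frac{55 + 65}{-76 + 62}\right)^{2}} = \frac{1}{16 + 137 \left(\frac{120}{-14}\right)^{2}} = \frac{1}{16 + 137 \left(120 \left(- \frac{1}{14}\right)\right)^{2}} = \frac{1}{16 + 137 \left(- \frac{60}{7}\right)^{2}} = \frac{1}{16 + 137 \cdot \frac{3600}{49}} = \frac{1}{16 + \frac{493200}{49}} = \frac{1}{\frac{493984}{49}} = \frac{49}{493984}$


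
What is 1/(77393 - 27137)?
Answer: 1/50256 ≈ 1.9898e-5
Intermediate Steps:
1/(77393 - 27137) = 1/50256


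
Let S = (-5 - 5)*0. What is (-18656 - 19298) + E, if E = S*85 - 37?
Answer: -37991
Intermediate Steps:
S = 0 (S = -10*0 = 0)
E = -37 (E = 0*85 - 37 = 0 - 37 = -37)
(-18656 - 19298) + E = (-18656 - 19298) - 37 = -37954 - 37 = -37991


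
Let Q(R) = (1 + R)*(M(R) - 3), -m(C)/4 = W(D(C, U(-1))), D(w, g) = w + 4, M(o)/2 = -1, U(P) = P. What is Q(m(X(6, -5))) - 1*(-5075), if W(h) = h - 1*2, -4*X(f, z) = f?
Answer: 5080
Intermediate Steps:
M(o) = -2 (M(o) = 2*(-1) = -2)
D(w, g) = 4 + w
X(f, z) = -f/4
W(h) = -2 + h (W(h) = h - 2 = -2 + h)
m(C) = -8 - 4*C (m(C) = -4*(-2 + (4 + C)) = -4*(2 + C) = -8 - 4*C)
Q(R) = -5 - 5*R (Q(R) = (1 + R)*(-2 - 3) = (1 + R)*(-5) = -5 - 5*R)
Q(m(X(6, -5))) - 1*(-5075) = (-5 - 5*(-8 - (-1)*6)) - 1*(-5075) = (-5 - 5*(-8 - 4*(-3/2))) + 5075 = (-5 - 5*(-8 + 6)) + 5075 = (-5 - 5*(-2)) + 5075 = (-5 + 10) + 5075 = 5 + 5075 = 5080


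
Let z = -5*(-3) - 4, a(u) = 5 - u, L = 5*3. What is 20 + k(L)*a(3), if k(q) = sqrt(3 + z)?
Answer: 20 + 2*sqrt(14) ≈ 27.483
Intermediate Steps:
L = 15
z = 11 (z = 15 - 4 = 11)
k(q) = sqrt(14) (k(q) = sqrt(3 + 11) = sqrt(14))
20 + k(L)*a(3) = 20 + sqrt(14)*(5 - 1*3) = 20 + sqrt(14)*(5 - 3) = 20 + sqrt(14)*2 = 20 + 2*sqrt(14)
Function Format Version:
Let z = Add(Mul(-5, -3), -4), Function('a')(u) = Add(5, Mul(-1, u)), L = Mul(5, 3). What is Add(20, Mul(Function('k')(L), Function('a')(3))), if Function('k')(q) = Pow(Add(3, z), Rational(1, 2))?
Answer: Add(20, Mul(2, Pow(14, Rational(1, 2)))) ≈ 27.483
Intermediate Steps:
L = 15
z = 11 (z = Add(15, -4) = 11)
Function('k')(q) = Pow(14, Rational(1, 2)) (Function('k')(q) = Pow(Add(3, 11), Rational(1, 2)) = Pow(14, Rational(1, 2)))
Add(20, Mul(Function('k')(L), Function('a')(3))) = Add(20, Mul(Pow(14, Rational(1, 2)), Add(5, Mul(-1, 3)))) = Add(20, Mul(Pow(14, Rational(1, 2)), Add(5, -3))) = Add(20, Mul(Pow(14, Rational(1, 2)), 2)) = Add(20, Mul(2, Pow(14, Rational(1, 2))))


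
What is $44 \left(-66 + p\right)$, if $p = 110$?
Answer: $1936$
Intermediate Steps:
$44 \left(-66 + p\right) = 44 \left(-66 + 110\right) = 44 \cdot 44 = 1936$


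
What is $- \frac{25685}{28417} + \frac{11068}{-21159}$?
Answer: $- \frac{857988271}{601275303} \approx -1.4269$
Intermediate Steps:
$- \frac{25685}{28417} + \frac{11068}{-21159} = \left(-25685\right) \frac{1}{28417} + 11068 \left(- \frac{1}{21159}\right) = - \frac{25685}{28417} - \frac{11068}{21159} = - \frac{857988271}{601275303}$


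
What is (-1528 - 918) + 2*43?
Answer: -2360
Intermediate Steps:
(-1528 - 918) + 2*43 = -2446 + 86 = -2360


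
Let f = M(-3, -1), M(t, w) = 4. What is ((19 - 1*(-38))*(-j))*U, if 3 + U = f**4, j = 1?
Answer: -14421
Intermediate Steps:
f = 4
U = 253 (U = -3 + 4**4 = -3 + 256 = 253)
((19 - 1*(-38))*(-j))*U = ((19 - 1*(-38))*(-1*1))*253 = ((19 + 38)*(-1))*253 = (57*(-1))*253 = -57*253 = -14421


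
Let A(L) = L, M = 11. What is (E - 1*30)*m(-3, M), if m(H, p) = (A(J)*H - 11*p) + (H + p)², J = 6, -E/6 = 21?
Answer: 11700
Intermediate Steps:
E = -126 (E = -6*21 = -126)
m(H, p) = (H + p)² - 11*p + 6*H (m(H, p) = (6*H - 11*p) + (H + p)² = (-11*p + 6*H) + (H + p)² = (H + p)² - 11*p + 6*H)
(E - 1*30)*m(-3, M) = (-126 - 1*30)*((-3 + 11)² - 11*11 + 6*(-3)) = (-126 - 30)*(8² - 121 - 18) = -156*(64 - 121 - 18) = -156*(-75) = 11700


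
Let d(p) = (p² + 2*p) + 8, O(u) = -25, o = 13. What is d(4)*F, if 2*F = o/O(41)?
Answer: -208/25 ≈ -8.3200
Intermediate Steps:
d(p) = 8 + p² + 2*p
F = -13/50 (F = (13/(-25))/2 = (13*(-1/25))/2 = (½)*(-13/25) = -13/50 ≈ -0.26000)
d(4)*F = (8 + 4² + 2*4)*(-13/50) = (8 + 16 + 8)*(-13/50) = 32*(-13/50) = -208/25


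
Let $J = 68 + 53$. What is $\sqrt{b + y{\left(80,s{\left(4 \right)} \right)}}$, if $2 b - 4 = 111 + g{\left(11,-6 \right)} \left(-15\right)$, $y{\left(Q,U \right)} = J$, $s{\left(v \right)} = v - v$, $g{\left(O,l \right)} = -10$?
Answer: $\frac{13 \sqrt{6}}{2} \approx 15.922$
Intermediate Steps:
$J = 121$
$s{\left(v \right)} = 0$
$y{\left(Q,U \right)} = 121$
$b = \frac{265}{2}$ ($b = 2 + \frac{111 - -150}{2} = 2 + \frac{111 + 150}{2} = 2 + \frac{1}{2} \cdot 261 = 2 + \frac{261}{2} = \frac{265}{2} \approx 132.5$)
$\sqrt{b + y{\left(80,s{\left(4 \right)} \right)}} = \sqrt{\frac{265}{2} + 121} = \sqrt{\frac{507}{2}} = \frac{13 \sqrt{6}}{2}$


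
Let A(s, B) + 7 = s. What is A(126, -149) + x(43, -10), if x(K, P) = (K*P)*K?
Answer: -18371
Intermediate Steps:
x(K, P) = P*K**2
A(s, B) = -7 + s
A(126, -149) + x(43, -10) = (-7 + 126) - 10*43**2 = 119 - 10*1849 = 119 - 18490 = -18371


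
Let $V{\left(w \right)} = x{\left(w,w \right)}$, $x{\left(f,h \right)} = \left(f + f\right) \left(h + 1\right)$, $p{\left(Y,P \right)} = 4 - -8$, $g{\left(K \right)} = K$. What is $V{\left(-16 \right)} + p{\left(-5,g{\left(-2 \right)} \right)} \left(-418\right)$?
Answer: $-4536$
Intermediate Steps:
$p{\left(Y,P \right)} = 12$ ($p{\left(Y,P \right)} = 4 + 8 = 12$)
$x{\left(f,h \right)} = 2 f \left(1 + h\right)$
$V{\left(w \right)} = 2 w \left(1 + w\right)$
$V{\left(-16 \right)} + p{\left(-5,g{\left(-2 \right)} \right)} \left(-418\right) = 2 \left(-16\right) \left(1 - 16\right) + 12 \left(-418\right) = 2 \left(-16\right) \left(-15\right) - 5016 = 480 - 5016 = -4536$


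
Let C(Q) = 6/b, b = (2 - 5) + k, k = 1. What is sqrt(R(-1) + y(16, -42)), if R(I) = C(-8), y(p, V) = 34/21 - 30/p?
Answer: I*sqrt(22974)/84 ≈ 1.8044*I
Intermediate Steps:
b = -2 (b = (2 - 5) + 1 = -3 + 1 = -2)
C(Q) = -3 (C(Q) = 6/(-2) = 6*(-1/2) = -3)
y(p, V) = 34/21 - 30/p (y(p, V) = 34*(1/21) - 30/p = 34/21 - 30/p)
R(I) = -3
sqrt(R(-1) + y(16, -42)) = sqrt(-3 + (34/21 - 30/16)) = sqrt(-3 + (34/21 - 30*1/16)) = sqrt(-3 + (34/21 - 15/8)) = sqrt(-3 - 43/168) = sqrt(-547/168) = I*sqrt(22974)/84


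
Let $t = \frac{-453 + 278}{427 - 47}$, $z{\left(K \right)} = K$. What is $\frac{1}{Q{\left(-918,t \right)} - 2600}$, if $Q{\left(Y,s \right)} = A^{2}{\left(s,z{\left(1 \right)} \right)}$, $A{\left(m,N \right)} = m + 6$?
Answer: $- \frac{5776}{14840359} \approx -0.00038921$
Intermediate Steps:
$A{\left(m,N \right)} = 6 + m$
$t = - \frac{35}{76}$ ($t = - \frac{175}{380} = \left(-175\right) \frac{1}{380} = - \frac{35}{76} \approx -0.46053$)
$Q{\left(Y,s \right)} = \left(6 + s\right)^{2}$
$\frac{1}{Q{\left(-918,t \right)} - 2600} = \frac{1}{\left(6 - \frac{35}{76}\right)^{2} - 2600} = \frac{1}{\left(\frac{421}{76}\right)^{2} - 2600} = \frac{1}{\frac{177241}{5776} - 2600} = \frac{1}{- \frac{14840359}{5776}} = - \frac{5776}{14840359}$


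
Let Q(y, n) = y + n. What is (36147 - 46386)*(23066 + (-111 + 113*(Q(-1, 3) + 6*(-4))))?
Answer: -209582091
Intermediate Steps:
Q(y, n) = n + y
(36147 - 46386)*(23066 + (-111 + 113*(Q(-1, 3) + 6*(-4)))) = (36147 - 46386)*(23066 + (-111 + 113*((3 - 1) + 6*(-4)))) = -10239*(23066 + (-111 + 113*(2 - 24))) = -10239*(23066 + (-111 + 113*(-22))) = -10239*(23066 + (-111 - 2486)) = -10239*(23066 - 2597) = -10239*20469 = -209582091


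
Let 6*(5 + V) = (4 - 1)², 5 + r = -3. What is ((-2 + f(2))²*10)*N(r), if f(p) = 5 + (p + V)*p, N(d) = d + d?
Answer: 0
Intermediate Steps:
r = -8 (r = -5 - 3 = -8)
V = -7/2 (V = -5 + (4 - 1)²/6 = -5 + (⅙)*3² = -5 + (⅙)*9 = -5 + 3/2 = -7/2 ≈ -3.5000)
N(d) = 2*d
f(p) = 5 + p*(-7/2 + p) (f(p) = 5 + (p - 7/2)*p = 5 + (-7/2 + p)*p = 5 + p*(-7/2 + p))
((-2 + f(2))²*10)*N(r) = ((-2 + (5 + 2² - 7/2*2))²*10)*(2*(-8)) = ((-2 + (5 + 4 - 7))²*10)*(-16) = ((-2 + 2)²*10)*(-16) = (0²*10)*(-16) = (0*10)*(-16) = 0*(-16) = 0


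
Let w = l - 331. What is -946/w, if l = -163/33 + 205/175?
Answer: 1092630/386657 ≈ 2.8258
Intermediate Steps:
l = -4352/1155 (l = -163*1/33 + 205*(1/175) = -163/33 + 41/35 = -4352/1155 ≈ -3.7680)
w = -386657/1155 (w = -4352/1155 - 331 = -386657/1155 ≈ -334.77)
-946/w = -946/(-386657/1155) = -946*(-1155/386657) = 1092630/386657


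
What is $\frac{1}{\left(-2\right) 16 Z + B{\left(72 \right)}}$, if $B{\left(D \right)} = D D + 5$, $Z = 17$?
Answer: $\frac{1}{4645} \approx 0.00021529$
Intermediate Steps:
$B{\left(D \right)} = 5 + D^{2}$ ($B{\left(D \right)} = D^{2} + 5 = 5 + D^{2}$)
$\frac{1}{\left(-2\right) 16 Z + B{\left(72 \right)}} = \frac{1}{\left(-2\right) 16 \cdot 17 + \left(5 + 72^{2}\right)} = \frac{1}{\left(-32\right) 17 + \left(5 + 5184\right)} = \frac{1}{-544 + 5189} = \frac{1}{4645}$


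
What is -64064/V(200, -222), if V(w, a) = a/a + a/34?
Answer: 544544/47 ≈ 11586.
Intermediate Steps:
V(w, a) = 1 + a/34 (V(w, a) = 1 + a*(1/34) = 1 + a/34)
-64064/V(200, -222) = -64064/(1 + (1/34)*(-222)) = -64064/(1 - 111/17) = -64064/(-94/17) = -64064*(-17/94) = 544544/47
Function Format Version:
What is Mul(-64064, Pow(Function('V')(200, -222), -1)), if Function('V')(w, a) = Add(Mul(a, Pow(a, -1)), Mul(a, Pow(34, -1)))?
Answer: Rational(544544, 47) ≈ 11586.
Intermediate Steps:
Function('V')(w, a) = Add(1, Mul(Rational(1, 34), a)) (Function('V')(w, a) = Add(1, Mul(a, Rational(1, 34))) = Add(1, Mul(Rational(1, 34), a)))
Mul(-64064, Pow(Function('V')(200, -222), -1)) = Mul(-64064, Pow(Add(1, Mul(Rational(1, 34), -222)), -1)) = Mul(-64064, Pow(Add(1, Rational(-111, 17)), -1)) = Mul(-64064, Pow(Rational(-94, 17), -1)) = Mul(-64064, Rational(-17, 94)) = Rational(544544, 47)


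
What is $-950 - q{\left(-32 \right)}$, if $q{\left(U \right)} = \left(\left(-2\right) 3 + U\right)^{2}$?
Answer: $-2394$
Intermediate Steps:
$q{\left(U \right)} = \left(-6 + U\right)^{2}$
$-950 - q{\left(-32 \right)} = -950 - \left(-6 - 32\right)^{2} = -950 - \left(-38\right)^{2} = -950 - 1444 = -2394$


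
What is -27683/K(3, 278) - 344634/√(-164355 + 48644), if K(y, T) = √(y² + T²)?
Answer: -27683*√77293/77293 + 344634*I*√115711/115711 ≈ -99.573 + 1013.1*I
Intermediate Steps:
K(y, T) = √(T² + y²)
-27683/K(3, 278) - 344634/√(-164355 + 48644) = -27683/√(278² + 3²) - 344634/√(-164355 + 48644) = -27683/√(77284 + 9) - 344634*(-I*√115711/115711) = -27683*√77293/77293 - 344634*(-I*√115711/115711) = -27683*√77293/77293 - (-344634)*I*√115711/115711 = -27683*√77293/77293 + 344634*I*√115711/115711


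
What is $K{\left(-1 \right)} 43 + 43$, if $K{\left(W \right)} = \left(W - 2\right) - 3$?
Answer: $-215$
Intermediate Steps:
$K{\left(W \right)} = -5 + W$ ($K{\left(W \right)} = \left(-2 + W\right) - 3 = -5 + W$)
$K{\left(-1 \right)} 43 + 43 = \left(-5 - 1\right) 43 + 43 = \left(-6\right) 43 + 43 = -258 + 43 = -215$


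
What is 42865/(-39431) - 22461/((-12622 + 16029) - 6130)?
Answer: 109848328/15338659 ≈ 7.1615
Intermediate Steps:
42865/(-39431) - 22461/((-12622 + 16029) - 6130) = 42865*(-1/39431) - 22461/(3407 - 6130) = -42865/39431 - 22461/(-2723) = -42865/39431 - 22461*(-1/2723) = -42865/39431 + 22461/2723 = 109848328/15338659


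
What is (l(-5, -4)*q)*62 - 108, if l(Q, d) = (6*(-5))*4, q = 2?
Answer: -14988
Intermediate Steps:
l(Q, d) = -120 (l(Q, d) = -30*4 = -120)
(l(-5, -4)*q)*62 - 108 = -120*2*62 - 108 = -240*62 - 108 = -14880 - 108 = -14988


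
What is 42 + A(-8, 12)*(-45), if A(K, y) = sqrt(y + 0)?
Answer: 42 - 90*sqrt(3) ≈ -113.88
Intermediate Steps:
A(K, y) = sqrt(y)
42 + A(-8, 12)*(-45) = 42 + sqrt(12)*(-45) = 42 + (2*sqrt(3))*(-45) = 42 - 90*sqrt(3)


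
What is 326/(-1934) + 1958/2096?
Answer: 775869/1013416 ≈ 0.76560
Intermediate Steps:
326/(-1934) + 1958/2096 = 326*(-1/1934) + 1958*(1/2096) = -163/967 + 979/1048 = 775869/1013416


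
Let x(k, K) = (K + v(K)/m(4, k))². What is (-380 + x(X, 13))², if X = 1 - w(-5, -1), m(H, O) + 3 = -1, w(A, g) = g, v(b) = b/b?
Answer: 12103441/256 ≈ 47279.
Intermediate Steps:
v(b) = 1
m(H, O) = -4 (m(H, O) = -3 - 1 = -4)
X = 2 (X = 1 - 1*(-1) = 1 + 1 = 2)
x(k, K) = (-¼ + K)² (x(k, K) = (K + 1/(-4))² = (K + 1*(-¼))² = (K - ¼)² = (-¼ + K)²)
(-380 + x(X, 13))² = (-380 + (1 - 4*13)²/16)² = (-380 + (1 - 52)²/16)² = (-380 + (1/16)*(-51)²)² = (-380 + (1/16)*2601)² = (-380 + 2601/16)² = (-3479/16)² = 12103441/256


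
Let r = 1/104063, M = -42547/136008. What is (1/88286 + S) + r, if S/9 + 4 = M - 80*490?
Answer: -24493818030099399567/69419284272008 ≈ -3.5284e+5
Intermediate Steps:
M = -42547/136008 (M = -42547*1/136008 = -42547/136008 ≈ -0.31283)
r = 1/104063 ≈ 9.6096e-6
S = -5332100179/15112 (S = -36 + 9*(-42547/136008 - 80*490) = -36 + 9*(-42547/136008 - 39200) = -36 + 9*(-5331556147/136008) = -36 - 5331556147/15112 = -5332100179/15112 ≈ -3.5284e+5)
(1/88286 + S) + r = (1/88286 - 5332100179/15112) + 1/104063 = -235374898194041/667089016 + 1/104063 = -24493818030099399567/69419284272008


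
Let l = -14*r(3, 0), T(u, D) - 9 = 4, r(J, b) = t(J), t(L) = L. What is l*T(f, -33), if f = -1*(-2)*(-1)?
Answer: -546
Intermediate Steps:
r(J, b) = J
f = -2 (f = 2*(-1) = -2)
T(u, D) = 13 (T(u, D) = 9 + 4 = 13)
l = -42 (l = -14*3 = -42)
l*T(f, -33) = -42*13 = -546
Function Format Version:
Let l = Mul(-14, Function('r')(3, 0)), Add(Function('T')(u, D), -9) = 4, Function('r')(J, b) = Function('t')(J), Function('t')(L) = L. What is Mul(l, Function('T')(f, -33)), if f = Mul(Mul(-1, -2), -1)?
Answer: -546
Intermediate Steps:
Function('r')(J, b) = J
f = -2 (f = Mul(2, -1) = -2)
Function('T')(u, D) = 13 (Function('T')(u, D) = Add(9, 4) = 13)
l = -42 (l = Mul(-14, 3) = -42)
Mul(l, Function('T')(f, -33)) = Mul(-42, 13) = -546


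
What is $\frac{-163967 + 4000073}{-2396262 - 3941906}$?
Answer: $- \frac{1918053}{3169084} \approx -0.60524$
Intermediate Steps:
$\frac{-163967 + 4000073}{-2396262 - 3941906} = \frac{3836106}{-6338168} = 3836106 \left(- \frac{1}{6338168}\right) = - \frac{1918053}{3169084}$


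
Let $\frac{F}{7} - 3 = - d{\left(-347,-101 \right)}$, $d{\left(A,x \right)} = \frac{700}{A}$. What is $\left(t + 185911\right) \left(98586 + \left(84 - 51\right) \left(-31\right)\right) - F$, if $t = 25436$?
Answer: $\frac{7155017622080}{347} \approx 2.062 \cdot 10^{10}$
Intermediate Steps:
$F = \frac{12187}{347}$ ($F = 21 + 7 \left(- \frac{700}{-347}\right) = 21 + 7 \left(- \frac{700 \left(-1\right)}{347}\right) = 21 + 7 \left(\left(-1\right) \left(- \frac{700}{347}\right)\right) = 21 + 7 \cdot \frac{700}{347} = 21 + \frac{4900}{347} = \frac{12187}{347} \approx 35.121$)
$\left(t + 185911\right) \left(98586 + \left(84 - 51\right) \left(-31\right)\right) - F = \left(25436 + 185911\right) \left(98586 + \left(84 - 51\right) \left(-31\right)\right) - \frac{12187}{347} = 211347 \left(98586 + 33 \left(-31\right)\right) - \frac{12187}{347} = 211347 \left(98586 - 1023\right) - \frac{12187}{347} = 211347 \cdot 97563 - \frac{12187}{347} = 20619647361 - \frac{12187}{347} = \frac{7155017622080}{347}$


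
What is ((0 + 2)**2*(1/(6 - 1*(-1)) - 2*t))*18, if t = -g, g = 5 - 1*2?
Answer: 3096/7 ≈ 442.29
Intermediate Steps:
g = 3 (g = 5 - 2 = 3)
t = -3 (t = -1*3 = -3)
((0 + 2)**2*(1/(6 - 1*(-1)) - 2*t))*18 = ((0 + 2)**2*(1/(6 - 1*(-1)) - 2*(-3)))*18 = (2**2*(1/(6 + 1) + 6))*18 = (4*(1/7 + 6))*18 = (4*(43/7))*18 = (172/7)*18 = 3096/7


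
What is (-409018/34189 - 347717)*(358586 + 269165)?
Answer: -7463021235590781/34189 ≈ -2.1829e+11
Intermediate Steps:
(-409018/34189 - 347717)*(358586 + 269165) = (-409018*1/34189 - 347717)*627751 = (-409018/34189 - 347717)*627751 = -11888505531/34189*627751 = -7463021235590781/34189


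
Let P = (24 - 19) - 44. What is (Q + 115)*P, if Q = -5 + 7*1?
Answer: -4563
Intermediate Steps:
Q = 2 (Q = -5 + 7 = 2)
P = -39 (P = 5 - 44 = -39)
(Q + 115)*P = (2 + 115)*(-39) = 117*(-39) = -4563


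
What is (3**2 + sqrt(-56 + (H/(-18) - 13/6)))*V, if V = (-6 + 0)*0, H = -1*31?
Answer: 0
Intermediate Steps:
H = -31
V = 0 (V = -6*0 = 0)
(3**2 + sqrt(-56 + (H/(-18) - 13/6)))*V = (3**2 + sqrt(-56 + (-31/(-18) - 13/6)))*0 = (9 + sqrt(-56 + (-31*(-1/18) - 13*1/6)))*0 = (9 + sqrt(-56 + (31/18 - 13/6)))*0 = (9 + sqrt(-56 - 4/9))*0 = (9 + sqrt(-508/9))*0 = (9 + 2*I*sqrt(127)/3)*0 = 0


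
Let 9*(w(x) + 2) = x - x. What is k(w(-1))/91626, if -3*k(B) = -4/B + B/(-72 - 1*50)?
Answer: -41/5589186 ≈ -7.3356e-6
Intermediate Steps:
w(x) = -2 (w(x) = -2 + (x - x)/9 = -2 + (⅑)*0 = -2 + 0 = -2)
k(B) = B/366 + 4/(3*B) (k(B) = -(-4/B + B/(-72 - 1*50))/3 = -(-4/B + B/(-72 - 50))/3 = -(-4/B + B/(-122))/3 = -(-4/B + B*(-1/122))/3 = -(-4/B - B/122)/3 = B/366 + 4/(3*B))
k(w(-1))/91626 = ((1/366)*(488 + (-2)²)/(-2))/91626 = ((1/366)*(-½)*(488 + 4))*(1/91626) = ((1/366)*(-½)*492)*(1/91626) = -41/61*1/91626 = -41/5589186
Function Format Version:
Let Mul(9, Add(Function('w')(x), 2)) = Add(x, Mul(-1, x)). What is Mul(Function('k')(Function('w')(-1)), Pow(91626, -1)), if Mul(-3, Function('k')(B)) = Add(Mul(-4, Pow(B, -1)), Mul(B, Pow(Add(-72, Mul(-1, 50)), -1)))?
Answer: Rational(-41, 5589186) ≈ -7.3356e-6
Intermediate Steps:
Function('w')(x) = -2 (Function('w')(x) = Add(-2, Mul(Rational(1, 9), Add(x, Mul(-1, x)))) = Add(-2, Mul(Rational(1, 9), 0)) = Add(-2, 0) = -2)
Function('k')(B) = Add(Mul(Rational(1, 366), B), Mul(Rational(4, 3), Pow(B, -1))) (Function('k')(B) = Mul(Rational(-1, 3), Add(Mul(-4, Pow(B, -1)), Mul(B, Pow(Add(-72, Mul(-1, 50)), -1)))) = Mul(Rational(-1, 3), Add(Mul(-4, Pow(B, -1)), Mul(B, Pow(Add(-72, -50), -1)))) = Mul(Rational(-1, 3), Add(Mul(-4, Pow(B, -1)), Mul(B, Pow(-122, -1)))) = Mul(Rational(-1, 3), Add(Mul(-4, Pow(B, -1)), Mul(B, Rational(-1, 122)))) = Mul(Rational(-1, 3), Add(Mul(-4, Pow(B, -1)), Mul(Rational(-1, 122), B))) = Add(Mul(Rational(1, 366), B), Mul(Rational(4, 3), Pow(B, -1))))
Mul(Function('k')(Function('w')(-1)), Pow(91626, -1)) = Mul(Mul(Rational(1, 366), Pow(-2, -1), Add(488, Pow(-2, 2))), Pow(91626, -1)) = Mul(Mul(Rational(1, 366), Rational(-1, 2), Add(488, 4)), Rational(1, 91626)) = Mul(Mul(Rational(1, 366), Rational(-1, 2), 492), Rational(1, 91626)) = Mul(Rational(-41, 61), Rational(1, 91626)) = Rational(-41, 5589186)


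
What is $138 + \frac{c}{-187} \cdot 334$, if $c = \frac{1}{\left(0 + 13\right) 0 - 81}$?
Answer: $\frac{2090620}{15147} \approx 138.02$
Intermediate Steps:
$c = - \frac{1}{81}$ ($c = \frac{1}{13 \cdot 0 - 81} = \frac{1}{0 - 81} = \frac{1}{-81} = - \frac{1}{81} \approx -0.012346$)
$138 + \frac{c}{-187} \cdot 334 = 138 + - \frac{1}{81 \left(-187\right)} 334 = 138 + \left(- \frac{1}{81}\right) \left(- \frac{1}{187}\right) 334 = 138 + \frac{1}{15147} \cdot 334 = 138 + \frac{334}{15147} = \frac{2090620}{15147}$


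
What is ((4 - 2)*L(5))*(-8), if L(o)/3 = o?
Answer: -240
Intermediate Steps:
L(o) = 3*o
((4 - 2)*L(5))*(-8) = ((4 - 2)*(3*5))*(-8) = (2*15)*(-8) = 30*(-8) = -240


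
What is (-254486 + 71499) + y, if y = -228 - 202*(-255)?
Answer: -131705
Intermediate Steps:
y = 51282 (y = -228 + 51510 = 51282)
(-254486 + 71499) + y = (-254486 + 71499) + 51282 = -182987 + 51282 = -131705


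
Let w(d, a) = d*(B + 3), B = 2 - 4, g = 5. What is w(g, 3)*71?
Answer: 355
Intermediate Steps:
B = -2
w(d, a) = d (w(d, a) = d*(-2 + 3) = d*1 = d)
w(g, 3)*71 = 5*71 = 355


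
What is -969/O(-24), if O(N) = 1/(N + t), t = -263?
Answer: 278103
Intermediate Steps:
O(N) = 1/(-263 + N) (O(N) = 1/(N - 263) = 1/(-263 + N))
-969/O(-24) = -969/(1/(-263 - 24)) = -969/(1/(-287)) = -969/(-1/287) = -969*(-287) = 278103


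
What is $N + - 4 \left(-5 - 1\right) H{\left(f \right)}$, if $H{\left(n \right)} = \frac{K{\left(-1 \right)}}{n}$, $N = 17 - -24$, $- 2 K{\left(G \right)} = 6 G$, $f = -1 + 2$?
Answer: $113$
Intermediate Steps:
$f = 1$
$K{\left(G \right)} = - 3 G$ ($K{\left(G \right)} = - \frac{6 G}{2} = - 3 G$)
$N = 41$ ($N = 17 + 24 = 41$)
$H{\left(n \right)} = \frac{3}{n}$ ($H{\left(n \right)} = \frac{\left(-3\right) \left(-1\right)}{n} = \frac{3}{n}$)
$N + - 4 \left(-5 - 1\right) H{\left(f \right)} = 41 + - 4 \left(-5 - 1\right) \frac{3}{1} = 41 + \left(-4\right) \left(-6\right) 3 \cdot 1 = 41 + 24 \cdot 3 = 41 + 72 = 113$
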